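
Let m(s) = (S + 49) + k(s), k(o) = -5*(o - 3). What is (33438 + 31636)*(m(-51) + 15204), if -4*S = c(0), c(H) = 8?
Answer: 1010013554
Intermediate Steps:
k(o) = 15 - 5*o (k(o) = -5*(-3 + o) = 15 - 5*o)
S = -2 (S = -1/4*8 = -2)
m(s) = 62 - 5*s (m(s) = (-2 + 49) + (15 - 5*s) = 47 + (15 - 5*s) = 62 - 5*s)
(33438 + 31636)*(m(-51) + 15204) = (33438 + 31636)*((62 - 5*(-51)) + 15204) = 65074*((62 + 255) + 15204) = 65074*(317 + 15204) = 65074*15521 = 1010013554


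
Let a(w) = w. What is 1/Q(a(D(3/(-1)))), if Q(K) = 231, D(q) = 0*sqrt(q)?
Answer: 1/231 ≈ 0.0043290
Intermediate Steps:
D(q) = 0
1/Q(a(D(3/(-1)))) = 1/231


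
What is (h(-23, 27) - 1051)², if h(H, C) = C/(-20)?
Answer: 442976209/400 ≈ 1.1074e+6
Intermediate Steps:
h(H, C) = -C/20 (h(H, C) = C*(-1/20) = -C/20)
(h(-23, 27) - 1051)² = (-1/20*27 - 1051)² = (-27/20 - 1051)² = (-21047/20)² = 442976209/400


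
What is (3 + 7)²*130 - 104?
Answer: 12896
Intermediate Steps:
(3 + 7)²*130 - 104 = 10²*130 - 104 = 100*130 - 104 = 13000 - 104 = 12896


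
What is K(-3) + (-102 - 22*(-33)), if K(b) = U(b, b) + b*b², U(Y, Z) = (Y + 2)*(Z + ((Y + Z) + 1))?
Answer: 605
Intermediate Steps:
U(Y, Z) = (2 + Y)*(1 + Y + 2*Z) (U(Y, Z) = (2 + Y)*(Z + (1 + Y + Z)) = (2 + Y)*(1 + Y + 2*Z))
K(b) = 2 + b³ + 3*b² + 7*b (K(b) = (2 + b² + 3*b + 4*b + 2*b*b) + b*b² = (2 + b² + 3*b + 4*b + 2*b²) + b³ = (2 + 3*b² + 7*b) + b³ = 2 + b³ + 3*b² + 7*b)
K(-3) + (-102 - 22*(-33)) = (2 + (-3)³ + 3*(-3)² + 7*(-3)) + (-102 - 22*(-33)) = (2 - 27 + 3*9 - 21) + (-102 + 726) = (2 - 27 + 27 - 21) + 624 = -19 + 624 = 605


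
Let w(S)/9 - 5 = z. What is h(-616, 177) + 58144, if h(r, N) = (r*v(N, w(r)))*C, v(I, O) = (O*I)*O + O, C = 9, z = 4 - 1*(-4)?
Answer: -13433441936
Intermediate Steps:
z = 8 (z = 4 + 4 = 8)
w(S) = 117 (w(S) = 45 + 9*8 = 45 + 72 = 117)
v(I, O) = O + I*O² (v(I, O) = (I*O)*O + O = I*O² + O = O + I*O²)
h(r, N) = 9*r*(117 + 13689*N) (h(r, N) = (r*(117*(1 + N*117)))*9 = (r*(117*(1 + 117*N)))*9 = (r*(117 + 13689*N))*9 = 9*r*(117 + 13689*N))
h(-616, 177) + 58144 = 1053*(-616)*(1 + 117*177) + 58144 = 1053*(-616)*(1 + 20709) + 58144 = 1053*(-616)*20710 + 58144 = -13433500080 + 58144 = -13433441936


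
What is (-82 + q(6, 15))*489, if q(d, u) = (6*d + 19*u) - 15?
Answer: 109536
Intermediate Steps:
q(d, u) = -15 + 6*d + 19*u
(-82 + q(6, 15))*489 = (-82 + (-15 + 6*6 + 19*15))*489 = (-82 + (-15 + 36 + 285))*489 = (-82 + 306)*489 = 224*489 = 109536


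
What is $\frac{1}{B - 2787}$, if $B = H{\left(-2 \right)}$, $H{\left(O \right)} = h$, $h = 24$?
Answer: $- \frac{1}{2763} \approx -0.00036193$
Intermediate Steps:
$H{\left(O \right)} = 24$
$B = 24$
$\frac{1}{B - 2787} = \frac{1}{24 - 2787} = \frac{1}{-2763} = - \frac{1}{2763}$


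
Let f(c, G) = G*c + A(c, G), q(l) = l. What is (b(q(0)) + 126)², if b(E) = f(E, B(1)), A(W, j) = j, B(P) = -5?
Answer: 14641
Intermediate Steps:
f(c, G) = G + G*c (f(c, G) = G*c + G = G + G*c)
b(E) = -5 - 5*E (b(E) = -5*(1 + E) = -5 - 5*E)
(b(q(0)) + 126)² = ((-5 - 5*0) + 126)² = ((-5 + 0) + 126)² = (-5 + 126)² = 121² = 14641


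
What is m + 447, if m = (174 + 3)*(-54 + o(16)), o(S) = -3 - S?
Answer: -12474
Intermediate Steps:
m = -12921 (m = (174 + 3)*(-54 + (-3 - 1*16)) = 177*(-54 + (-3 - 16)) = 177*(-54 - 19) = 177*(-73) = -12921)
m + 447 = -12921 + 447 = -12474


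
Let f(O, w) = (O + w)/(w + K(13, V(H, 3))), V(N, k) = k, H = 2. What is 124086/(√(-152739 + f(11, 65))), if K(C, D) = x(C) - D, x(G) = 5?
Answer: -124086*I*√685640279/10233437 ≈ -317.5*I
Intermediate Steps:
K(C, D) = 5 - D
f(O, w) = (O + w)/(2 + w) (f(O, w) = (O + w)/(w + (5 - 1*3)) = (O + w)/(w + (5 - 3)) = (O + w)/(w + 2) = (O + w)/(2 + w))
124086/(√(-152739 + f(11, 65))) = 124086/(√(-152739 + (11 + 65)/(2 + 65))) = 124086/(√(-152739 + 76/67)) = 124086/(√(-10233437/67)) = 124086/((I*√685640279/67)) = 124086*(-I*√685640279/10233437) = -124086*I*√685640279/10233437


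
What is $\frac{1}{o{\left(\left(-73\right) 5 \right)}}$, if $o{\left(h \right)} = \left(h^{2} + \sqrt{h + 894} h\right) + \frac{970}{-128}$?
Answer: $\frac{64}{7988635} \approx 8.0114 \cdot 10^{-6}$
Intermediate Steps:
$o{\left(h \right)} = - \frac{485}{64} + h^{2} + h \sqrt{894 + h}$ ($o{\left(h \right)} = \left(h^{2} + \sqrt{894 + h} h\right) + 970 \left(- \frac{1}{128}\right) = \left(h^{2} + h \sqrt{894 + h}\right) - \frac{485}{64} = - \frac{485}{64} + h^{2} + h \sqrt{894 + h}$)
$\frac{1}{o{\left(\left(-73\right) 5 \right)}} = \frac{1}{- \frac{485}{64} + \left(\left(-73\right) 5\right)^{2} + \left(-73\right) 5 \sqrt{894 - 365}} = \frac{1}{- \frac{485}{64} + \left(-365\right)^{2} - 365 \sqrt{894 - 365}} = \frac{1}{- \frac{485}{64} + 133225 - 365 \sqrt{529}} = \frac{1}{- \frac{485}{64} + 133225 - 8395} = \frac{1}{\frac{7988635}{64}} = \frac{64}{7988635}$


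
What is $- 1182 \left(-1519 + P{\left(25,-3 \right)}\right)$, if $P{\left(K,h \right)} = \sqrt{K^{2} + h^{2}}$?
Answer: $1795458 - 1182 \sqrt{634} \approx 1.7657 \cdot 10^{6}$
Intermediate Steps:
$- 1182 \left(-1519 + P{\left(25,-3 \right)}\right) = - 1182 \left(-1519 + \sqrt{25^{2} + \left(-3\right)^{2}}\right) = - 1182 \left(-1519 + \sqrt{625 + 9}\right) = - 1182 \left(-1519 + \sqrt{634}\right) = 1795458 - 1182 \sqrt{634}$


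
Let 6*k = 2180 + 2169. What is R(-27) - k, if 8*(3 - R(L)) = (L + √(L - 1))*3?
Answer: -17081/24 - 3*I*√7/4 ≈ -711.71 - 1.9843*I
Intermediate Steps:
k = 4349/6 (k = (2180 + 2169)/6 = (⅙)*4349 = 4349/6 ≈ 724.83)
R(L) = 3 - 3*L/8 - 3*√(-1 + L)/8 (R(L) = 3 - (L + √(L - 1))*3/8 = 3 - (L + √(-1 + L))*3/8 = 3 - (3*L + 3*√(-1 + L))/8 = 3 + (-3*L/8 - 3*√(-1 + L)/8) = 3 - 3*L/8 - 3*√(-1 + L)/8)
R(-27) - k = (3 - 3/8*(-27) - 3*√(-1 - 27)/8) - 1*4349/6 = (3 + 81/8 - 3*I*√7/4) - 4349/6 = (105/8 - 3*I*√7/4) - 4349/6 = -17081/24 - 3*I*√7/4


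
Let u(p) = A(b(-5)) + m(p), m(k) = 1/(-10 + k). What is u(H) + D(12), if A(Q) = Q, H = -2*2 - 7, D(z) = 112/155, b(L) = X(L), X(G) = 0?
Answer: 2197/3255 ≈ 0.67496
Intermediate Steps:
b(L) = 0
D(z) = 112/155 (D(z) = 112*(1/155) = 112/155)
H = -11 (H = -4 - 7 = -11)
u(p) = 1/(-10 + p) (u(p) = 0 + 1/(-10 + p) = 1/(-10 + p))
u(H) + D(12) = 1/(-10 - 11) + 112/155 = 1/(-21) + 112/155 = -1/21 + 112/155 = 2197/3255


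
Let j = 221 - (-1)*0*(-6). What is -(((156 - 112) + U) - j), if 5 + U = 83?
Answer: 99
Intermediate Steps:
U = 78 (U = -5 + 83 = 78)
j = 221 (j = 221 - (-1)*0 = 221 - 1*0 = 221 + 0 = 221)
-(((156 - 112) + U) - j) = -(((156 - 112) + 78) - 1*221) = -((44 + 78) - 221) = -(122 - 221) = -1*(-99) = 99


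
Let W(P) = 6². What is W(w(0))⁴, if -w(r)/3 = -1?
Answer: 1679616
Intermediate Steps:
w(r) = 3 (w(r) = -3*(-1) = 3)
W(P) = 36
W(w(0))⁴ = 36⁴ = 1679616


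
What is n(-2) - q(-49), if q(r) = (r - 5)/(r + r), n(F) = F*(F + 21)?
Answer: -1889/49 ≈ -38.551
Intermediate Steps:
n(F) = F*(21 + F)
q(r) = (-5 + r)/(2*r) (q(r) = (-5 + r)/((2*r)) = (-5 + r)*(1/(2*r)) = (-5 + r)/(2*r))
n(-2) - q(-49) = -2*(21 - 2) - (-5 - 49)/(2*(-49)) = -2*19 - (-1)*(-54)/(2*49) = -38 - 1*27/49 = -38 - 27/49 = -1889/49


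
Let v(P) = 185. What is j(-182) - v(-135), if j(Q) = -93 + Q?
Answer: -460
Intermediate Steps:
j(-182) - v(-135) = (-93 - 182) - 1*185 = -275 - 185 = -460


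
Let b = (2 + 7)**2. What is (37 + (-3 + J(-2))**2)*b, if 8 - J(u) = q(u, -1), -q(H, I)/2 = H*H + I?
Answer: 12798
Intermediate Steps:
q(H, I) = -2*I - 2*H**2 (q(H, I) = -2*(H*H + I) = -2*(H**2 + I) = -2*(I + H**2) = -2*I - 2*H**2)
J(u) = 6 + 2*u**2 (J(u) = 8 - (-2*(-1) - 2*u**2) = 8 - (2 - 2*u**2) = 8 + (-2 + 2*u**2) = 6 + 2*u**2)
b = 81 (b = 9**2 = 81)
(37 + (-3 + J(-2))**2)*b = (37 + (-3 + (6 + 2*(-2)**2))**2)*81 = (37 + (-3 + (6 + 2*4))**2)*81 = (37 + (-3 + (6 + 8))**2)*81 = (37 + (-3 + 14)**2)*81 = (37 + 11**2)*81 = (37 + 121)*81 = 158*81 = 12798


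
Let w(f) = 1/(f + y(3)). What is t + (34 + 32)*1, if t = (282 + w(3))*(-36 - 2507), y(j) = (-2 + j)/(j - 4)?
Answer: -1436663/2 ≈ -7.1833e+5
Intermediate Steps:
y(j) = (-2 + j)/(-4 + j)
w(f) = 1/(-1 + f) (w(f) = 1/(f + (-2 + 3)/(-4 + 3)) = 1/(f + 1/(-1)) = 1/(f - 1*1) = 1/(f - 1) = 1/(-1 + f))
t = -1436795/2 (t = (282 + 1/(-1 + 3))*(-36 - 2507) = (282 + 1/2)*(-2543) = (282 + ½)*(-2543) = (565/2)*(-2543) = -1436795/2 ≈ -7.1840e+5)
t + (34 + 32)*1 = -1436795/2 + (34 + 32)*1 = -1436795/2 + 66*1 = -1436795/2 + 66 = -1436663/2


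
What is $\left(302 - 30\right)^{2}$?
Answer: $73984$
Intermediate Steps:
$\left(302 - 30\right)^{2} = 272^{2} = 73984$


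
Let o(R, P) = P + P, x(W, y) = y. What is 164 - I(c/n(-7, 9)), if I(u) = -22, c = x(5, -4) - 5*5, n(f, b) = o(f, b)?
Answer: 186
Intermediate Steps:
o(R, P) = 2*P
n(f, b) = 2*b
c = -29 (c = -4 - 5*5 = -4 - 25 = -29)
164 - I(c/n(-7, 9)) = 164 - 1*(-22) = 164 + 22 = 186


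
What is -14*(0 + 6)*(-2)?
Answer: 168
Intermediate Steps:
-14*(0 + 6)*(-2) = -84*(-2) = -14*(-12) = 168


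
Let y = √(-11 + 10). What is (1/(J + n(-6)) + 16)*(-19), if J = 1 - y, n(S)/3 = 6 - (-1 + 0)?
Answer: -147858/485 - 19*I/485 ≈ -304.86 - 0.039175*I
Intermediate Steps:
y = I (y = √(-1) = I ≈ 1.0*I)
n(S) = 21 (n(S) = 3*(6 - (-1 + 0)) = 3*(6 - 1*(-1)) = 3*(6 + 1) = 3*7 = 21)
J = 1 - I ≈ 1.0 - 1.0*I
(1/(J + n(-6)) + 16)*(-19) = (1/((1 - I) + 21) + 16)*(-19) = (1/(22 - I) + 16)*(-19) = ((22 + I)/485 + 16)*(-19) = (16 + (22 + I)/485)*(-19) = -304 - 19*(22 + I)/485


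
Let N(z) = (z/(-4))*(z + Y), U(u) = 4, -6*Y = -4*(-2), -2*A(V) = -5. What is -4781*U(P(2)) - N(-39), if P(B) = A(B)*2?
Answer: -74923/4 ≈ -18731.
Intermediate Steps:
A(V) = 5/2 (A(V) = -½*(-5) = 5/2)
Y = -4/3 (Y = -(-2)*(-2)/3 = -⅙*8 = -4/3 ≈ -1.3333)
P(B) = 5 (P(B) = (5/2)*2 = 5)
N(z) = -z*(-4/3 + z)/4 (N(z) = (z/(-4))*(z - 4/3) = (z*(-¼))*(-4/3 + z) = (-z/4)*(-4/3 + z) = -z*(-4/3 + z)/4)
-4781*U(P(2)) - N(-39) = -4781*4 - (-39)*(4 - 3*(-39))/12 = -19124 - (-39)*(4 + 117)/12 = -19124 - (-39)*121/12 = -19124 - 1*(-1573/4) = -19124 + 1573/4 = -74923/4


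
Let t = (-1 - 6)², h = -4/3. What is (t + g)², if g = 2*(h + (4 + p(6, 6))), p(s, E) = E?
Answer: 39601/9 ≈ 4400.1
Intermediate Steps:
h = -4/3 (h = -4*⅓ = -4/3 ≈ -1.3333)
t = 49 (t = (-7)² = 49)
g = 52/3 (g = 2*(-4/3 + (4 + 6)) = 2*(-4/3 + 10) = 2*(26/3) = 52/3 ≈ 17.333)
(t + g)² = (49 + 52/3)² = (199/3)² = 39601/9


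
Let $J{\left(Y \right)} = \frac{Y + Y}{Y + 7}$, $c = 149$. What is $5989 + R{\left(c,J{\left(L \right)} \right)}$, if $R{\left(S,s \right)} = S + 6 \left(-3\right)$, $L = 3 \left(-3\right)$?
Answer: $6120$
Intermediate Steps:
$L = -9$
$J{\left(Y \right)} = \frac{2 Y}{7 + Y}$
$R{\left(S,s \right)} = -18 + S$ ($R{\left(S,s \right)} = S - 18 = -18 + S$)
$5989 + R{\left(c,J{\left(L \right)} \right)} = 5989 + \left(-18 + 149\right) = 5989 + 131 = 6120$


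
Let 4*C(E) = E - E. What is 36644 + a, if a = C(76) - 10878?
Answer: 25766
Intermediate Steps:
C(E) = 0 (C(E) = (E - E)/4 = (1/4)*0 = 0)
a = -10878 (a = 0 - 10878 = -10878)
36644 + a = 36644 - 10878 = 25766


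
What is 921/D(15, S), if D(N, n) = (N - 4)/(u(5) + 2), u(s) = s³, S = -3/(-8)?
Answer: 116967/11 ≈ 10633.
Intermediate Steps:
S = 3/8 (S = -3*(-⅛) = 3/8 ≈ 0.37500)
D(N, n) = -4/127 + N/127 (D(N, n) = (N - 4)/(5³ + 2) = (-4 + N)/(125 + 2) = (-4 + N)/127 = (-4 + N)*(1/127) = -4/127 + N/127)
921/D(15, S) = 921/(-4/127 + (1/127)*15) = 921/(-4/127 + 15/127) = 921/(11/127) = 921*(127/11) = 116967/11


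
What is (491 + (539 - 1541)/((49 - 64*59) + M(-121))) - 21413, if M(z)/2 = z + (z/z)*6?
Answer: -27595784/1319 ≈ -20922.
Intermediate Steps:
M(z) = 12 + 2*z (M(z) = 2*(z + (z/z)*6) = 2*(z + 1*6) = 2*(z + 6) = 2*(6 + z) = 12 + 2*z)
(491 + (539 - 1541)/((49 - 64*59) + M(-121))) - 21413 = (491 + (539 - 1541)/((49 - 64*59) + (12 + 2*(-121)))) - 21413 = (491 - 1002/((49 - 3776) + (12 - 242))) - 21413 = (491 - 1002/(-3727 - 230)) - 21413 = (491 - 1002/(-3957)) - 21413 = (491 - 1002*(-1/3957)) - 21413 = (491 + 334/1319) - 21413 = 647963/1319 - 21413 = -27595784/1319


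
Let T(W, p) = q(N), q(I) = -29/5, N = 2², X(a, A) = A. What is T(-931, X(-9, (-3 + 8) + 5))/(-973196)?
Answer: 29/4865980 ≈ 5.9597e-6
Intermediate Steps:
N = 4
q(I) = -29/5 (q(I) = -29*⅕ = -29/5)
T(W, p) = -29/5
T(-931, X(-9, (-3 + 8) + 5))/(-973196) = -29/5/(-973196) = -29/5*(-1/973196) = 29/4865980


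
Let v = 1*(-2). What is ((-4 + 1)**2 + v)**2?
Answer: 49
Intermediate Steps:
v = -2
((-4 + 1)**2 + v)**2 = ((-4 + 1)**2 - 2)**2 = ((-3)**2 - 2)**2 = (9 - 2)**2 = 7**2 = 49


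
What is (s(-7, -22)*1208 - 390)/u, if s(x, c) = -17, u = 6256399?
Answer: -20926/6256399 ≈ -0.0033447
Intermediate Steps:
(s(-7, -22)*1208 - 390)/u = (-17*1208 - 390)/6256399 = (-20536 - 390)*(1/6256399) = -20926*1/6256399 = -20926/6256399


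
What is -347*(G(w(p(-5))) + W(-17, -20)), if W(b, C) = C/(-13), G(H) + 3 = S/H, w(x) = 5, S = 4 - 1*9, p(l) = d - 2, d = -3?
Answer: 11104/13 ≈ 854.15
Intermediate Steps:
p(l) = -5 (p(l) = -3 - 2 = -5)
S = -5 (S = 4 - 9 = -5)
G(H) = -3 - 5/H
W(b, C) = -C/13 (W(b, C) = C*(-1/13) = -C/13)
-347*(G(w(p(-5))) + W(-17, -20)) = -347*((-3 - 5/5) - 1/13*(-20)) = -347*((-3 - 5*⅕) + 20/13) = -347*((-3 - 1) + 20/13) = -347*(-4 + 20/13) = -347*(-32/13) = 11104/13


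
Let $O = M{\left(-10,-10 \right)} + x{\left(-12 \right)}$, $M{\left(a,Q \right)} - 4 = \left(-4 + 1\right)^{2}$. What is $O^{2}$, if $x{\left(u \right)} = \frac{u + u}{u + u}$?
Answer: $196$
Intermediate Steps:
$x{\left(u \right)} = 1$ ($x{\left(u \right)} = \frac{2 u}{2 u} = 2 u \frac{1}{2 u} = 1$)
$M{\left(a,Q \right)} = 13$ ($M{\left(a,Q \right)} = 4 + \left(-4 + 1\right)^{2} = 4 + \left(-3\right)^{2} = 4 + 9 = 13$)
$O = 14$ ($O = 13 + 1 = 14$)
$O^{2} = 14^{2} = 196$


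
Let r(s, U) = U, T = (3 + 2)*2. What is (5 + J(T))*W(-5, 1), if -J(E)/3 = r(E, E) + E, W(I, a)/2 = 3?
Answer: -330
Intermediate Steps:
W(I, a) = 6 (W(I, a) = 2*3 = 6)
T = 10 (T = 5*2 = 10)
J(E) = -6*E (J(E) = -3*(E + E) = -6*E)
(5 + J(T))*W(-5, 1) = (5 - 6*10)*6 = (5 - 60)*6 = -55*6 = -330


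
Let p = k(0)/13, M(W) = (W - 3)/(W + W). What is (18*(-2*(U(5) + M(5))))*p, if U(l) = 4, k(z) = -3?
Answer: 2268/65 ≈ 34.892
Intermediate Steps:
M(W) = (-3 + W)/(2*W) (M(W) = (-3 + W)/((2*W)) = (-3 + W)*(1/(2*W)) = (-3 + W)/(2*W))
p = -3/13 ≈ -0.23077
(18*(-2*(U(5) + M(5))))*p = (18*(-2*(4 + (½)*(-3 + 5)/5)))*(-3/13) = (18*(-2*(4 + (½)*(⅕)*2)))*(-3/13) = (18*(-2*(4 + ⅕)))*(-3/13) = (18*(-2*21/5))*(-3/13) = (18*(-42/5))*(-3/13) = -756/5*(-3/13) = 2268/65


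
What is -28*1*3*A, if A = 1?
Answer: -84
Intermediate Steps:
-28*1*3*A = -28*1*3 = -84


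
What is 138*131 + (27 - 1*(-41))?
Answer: 18146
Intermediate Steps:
138*131 + (27 - 1*(-41)) = 18078 + (27 + 41) = 18078 + 68 = 18146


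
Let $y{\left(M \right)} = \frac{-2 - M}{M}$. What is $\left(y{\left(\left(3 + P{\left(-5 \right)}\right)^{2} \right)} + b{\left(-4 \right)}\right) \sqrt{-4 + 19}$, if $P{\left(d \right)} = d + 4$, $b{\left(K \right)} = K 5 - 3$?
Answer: $- \frac{49 \sqrt{15}}{2} \approx -94.888$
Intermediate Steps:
$b{\left(K \right)} = -3 + 5 K$ ($b{\left(K \right)} = 5 K - 3 = -3 + 5 K$)
$P{\left(d \right)} = 4 + d$
$y{\left(M \right)} = \frac{-2 - M}{M}$
$\left(y{\left(\left(3 + P{\left(-5 \right)}\right)^{2} \right)} + b{\left(-4 \right)}\right) \sqrt{-4 + 19} = \left(\frac{-2 - \left(3 + \left(4 - 5\right)\right)^{2}}{\left(3 + \left(4 - 5\right)\right)^{2}} + \left(-3 + 5 \left(-4\right)\right)\right) \sqrt{-4 + 19} = \left(\frac{-2 - \left(3 - 1\right)^{2}}{\left(3 - 1\right)^{2}} - 23\right) \sqrt{15} = \left(\frac{-2 - 2^{2}}{2^{2}} - 23\right) \sqrt{15} = \left(\frac{-2 - 4}{4} - 23\right) \sqrt{15} = \left(\frac{1}{4} \left(-6\right) - 23\right) \sqrt{15} = \left(- \frac{3}{2} - 23\right) \sqrt{15} = - \frac{49 \sqrt{15}}{2}$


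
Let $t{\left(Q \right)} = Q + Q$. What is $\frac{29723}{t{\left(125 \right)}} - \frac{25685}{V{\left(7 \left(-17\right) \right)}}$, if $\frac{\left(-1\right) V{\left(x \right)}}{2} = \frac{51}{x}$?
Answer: $- \frac{11192603}{375} \approx -29847.0$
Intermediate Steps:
$t{\left(Q \right)} = 2 Q$
$V{\left(x \right)} = - \frac{102}{x}$ ($V{\left(x \right)} = - 2 \frac{51}{x} = - \frac{102}{x}$)
$\frac{29723}{t{\left(125 \right)}} - \frac{25685}{V{\left(7 \left(-17\right) \right)}} = \frac{29723}{2 \cdot 125} - \frac{25685}{\left(-102\right) \frac{1}{7 \left(-17\right)}} = \frac{29723}{250} - \frac{25685}{\left(-102\right) \frac{1}{-119}} = 29723 \cdot \frac{1}{250} - \frac{25685}{\left(-102\right) \left(- \frac{1}{119}\right)} = \frac{29723}{250} - \frac{25685}{\frac{6}{7}} = \frac{29723}{250} - \frac{179795}{6} = - \frac{11192603}{375}$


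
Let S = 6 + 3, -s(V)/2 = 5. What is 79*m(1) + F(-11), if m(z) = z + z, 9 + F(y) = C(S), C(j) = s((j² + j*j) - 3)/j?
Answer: 1331/9 ≈ 147.89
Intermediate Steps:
s(V) = -10 (s(V) = -2*5 = -10)
S = 9
C(j) = -10/j
F(y) = -91/9 (F(y) = -9 - 10/9 = -91/9)
m(z) = 2*z
79*m(1) + F(-11) = 79*(2*1) - 91/9 = 79*2 - 91/9 = 158 - 91/9 = 1331/9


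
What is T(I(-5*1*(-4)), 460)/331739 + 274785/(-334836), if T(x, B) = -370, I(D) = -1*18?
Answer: -30426930145/37026053268 ≈ -0.82177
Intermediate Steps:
I(D) = -18
T(I(-5*1*(-4)), 460)/331739 + 274785/(-334836) = -370/331739 + 274785/(-334836) = -370*1/331739 + 274785*(-1/334836) = -370/331739 - 91595/111612 = -30426930145/37026053268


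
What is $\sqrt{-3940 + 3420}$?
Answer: $2 i \sqrt{130} \approx 22.803 i$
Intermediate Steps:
$\sqrt{-3940 + 3420} = \sqrt{-520} = 2 i \sqrt{130}$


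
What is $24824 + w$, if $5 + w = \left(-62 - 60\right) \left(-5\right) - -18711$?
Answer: $44140$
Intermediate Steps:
$w = 19316$ ($w = -5 + \left(\left(-62 - 60\right) \left(-5\right) - -18711\right) = -5 + \left(\left(-122\right) \left(-5\right) + 18711\right) = -5 + \left(610 + 18711\right) = -5 + 19321 = 19316$)
$24824 + w = 24824 + 19316 = 44140$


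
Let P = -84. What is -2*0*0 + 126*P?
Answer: -10584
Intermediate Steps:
-2*0*0 + 126*P = -2*0*0 + 126*(-84) = 0*0 - 10584 = 0 - 10584 = -10584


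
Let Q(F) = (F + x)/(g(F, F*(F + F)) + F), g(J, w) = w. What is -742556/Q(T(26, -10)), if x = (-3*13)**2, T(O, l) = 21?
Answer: -111754678/257 ≈ -4.3484e+5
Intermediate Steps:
x = 1521 (x = (-39)**2 = 1521)
Q(F) = (1521 + F)/(F + 2*F**2) (Q(F) = (F + 1521)/(F*(F + F) + F) = (1521 + F)/(F*(2*F) + F) = (1521 + F)/(2*F**2 + F) = (1521 + F)/(F + 2*F**2))
-742556/Q(T(26, -10)) = -742556*21*(1 + 2*21)/(1521 + 21) = -742556/((1/21)*1542/(1 + 42)) = -742556/((1/21)*1542/43) = -742556/((1/21)*(1/43)*1542) = -742556/514/301 = -742556*301/514 = -111754678/257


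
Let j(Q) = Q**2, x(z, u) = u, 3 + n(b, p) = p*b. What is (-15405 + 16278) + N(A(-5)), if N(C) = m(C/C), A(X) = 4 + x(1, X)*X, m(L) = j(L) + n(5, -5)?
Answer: 846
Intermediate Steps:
n(b, p) = -3 + b*p (n(b, p) = -3 + p*b = -3 + b*p)
m(L) = -28 + L**2 (m(L) = L**2 + (-3 + 5*(-5)) = L**2 + (-3 - 25) = L**2 - 28 = -28 + L**2)
A(X) = 4 + X**2 (A(X) = 4 + X*X = 4 + X**2)
N(C) = -27 (N(C) = -28 + (C/C)**2 = -28 + 1**2 = -28 + 1 = -27)
(-15405 + 16278) + N(A(-5)) = (-15405 + 16278) - 27 = 873 - 27 = 846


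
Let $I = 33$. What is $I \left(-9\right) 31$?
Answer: $-9207$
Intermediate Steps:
$I \left(-9\right) 31 = 33 \left(-9\right) 31 = \left(-297\right) 31 = -9207$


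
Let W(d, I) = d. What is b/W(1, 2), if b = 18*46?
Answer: 828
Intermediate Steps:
b = 828
b/W(1, 2) = 828/1 = 828*1 = 828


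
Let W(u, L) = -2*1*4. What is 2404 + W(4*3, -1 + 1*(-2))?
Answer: 2396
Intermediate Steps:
W(u, L) = -8 (W(u, L) = -2*4 = -8)
2404 + W(4*3, -1 + 1*(-2)) = 2404 - 8 = 2396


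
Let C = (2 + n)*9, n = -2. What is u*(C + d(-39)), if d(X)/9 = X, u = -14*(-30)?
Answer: -147420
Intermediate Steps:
u = 420
d(X) = 9*X
C = 0 (C = (2 - 2)*9 = 0*9 = 0)
u*(C + d(-39)) = 420*(0 + 9*(-39)) = 420*(0 - 351) = 420*(-351) = -147420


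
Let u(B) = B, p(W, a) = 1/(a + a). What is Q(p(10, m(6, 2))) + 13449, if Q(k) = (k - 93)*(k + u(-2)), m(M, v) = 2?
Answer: 217781/16 ≈ 13611.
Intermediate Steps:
p(W, a) = 1/(2*a)
Q(k) = (-93 + k)*(-2 + k) (Q(k) = (k - 93)*(k - 2) = (-93 + k)*(-2 + k))
Q(p(10, m(6, 2))) + 13449 = (186 + ((½)/2)² - 95/(2*2)) + 13449 = (186 + ((½)*(½))² - 95/(2*2)) + 13449 = (186 + (¼)² - 95*¼) + 13449 = (186 + 1/16 - 95/4) + 13449 = 2597/16 + 13449 = 217781/16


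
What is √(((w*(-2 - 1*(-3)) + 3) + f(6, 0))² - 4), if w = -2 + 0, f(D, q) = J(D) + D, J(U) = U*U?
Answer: 3*√205 ≈ 42.953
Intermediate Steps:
J(U) = U²
f(D, q) = D + D² (f(D, q) = D² + D = D + D²)
w = -2
√(((w*(-2 - 1*(-3)) + 3) + f(6, 0))² - 4) = √(((-2*(-2 - 1*(-3)) + 3) + 6*(1 + 6))² - 4) = √(((-2*(-2 + 3) + 3) + 6*7)² - 4) = √(((-2*1 + 3) + 42)² - 4) = √(((-2 + 3) + 42)² - 4) = √((1 + 42)² - 4) = √(43² - 4) = √(1849 - 4) = √1845 = 3*√205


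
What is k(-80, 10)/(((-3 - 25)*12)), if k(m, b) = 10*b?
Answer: -25/84 ≈ -0.29762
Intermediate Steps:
k(-80, 10)/(((-3 - 25)*12)) = (10*10)/(((-3 - 25)*12)) = 100/((-28*12)) = 100/(-336) = 100*(-1/336) = -25/84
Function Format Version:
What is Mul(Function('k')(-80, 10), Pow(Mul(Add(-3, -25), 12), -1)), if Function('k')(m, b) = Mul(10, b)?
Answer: Rational(-25, 84) ≈ -0.29762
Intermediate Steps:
Mul(Function('k')(-80, 10), Pow(Mul(Add(-3, -25), 12), -1)) = Mul(Mul(10, 10), Pow(Mul(Add(-3, -25), 12), -1)) = Mul(100, Pow(Mul(-28, 12), -1)) = Mul(100, Pow(-336, -1)) = Mul(100, Rational(-1, 336)) = Rational(-25, 84)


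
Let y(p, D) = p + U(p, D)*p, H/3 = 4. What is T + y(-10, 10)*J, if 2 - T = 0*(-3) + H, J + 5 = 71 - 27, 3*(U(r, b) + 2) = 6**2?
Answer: -4300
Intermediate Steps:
H = 12 (H = 3*4 = 12)
U(r, b) = 10 (U(r, b) = -2 + (1/3)*6**2 = -2 + (1/3)*36 = -2 + 12 = 10)
J = 39 (J = -5 + (71 - 27) = -5 + 44 = 39)
y(p, D) = 11*p (y(p, D) = p + 10*p = 11*p)
T = -10 (T = 2 - (0*(-3) + 12) = 2 - (0 + 12) = 2 - 1*12 = 2 - 12 = -10)
T + y(-10, 10)*J = -10 + (11*(-10))*39 = -10 - 110*39 = -10 - 4290 = -4300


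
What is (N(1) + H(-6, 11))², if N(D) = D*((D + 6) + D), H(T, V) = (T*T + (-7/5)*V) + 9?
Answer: 35344/25 ≈ 1413.8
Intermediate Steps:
H(T, V) = 9 + T² - 7*V/5 (H(T, V) = (T² + (-7*⅕)*V) + 9 = (T² - 7*V/5) + 9 = 9 + T² - 7*V/5)
N(D) = D*(6 + 2*D) (N(D) = D*((6 + D) + D) = D*(6 + 2*D))
(N(1) + H(-6, 11))² = (2*1*(3 + 1) + (9 + (-6)² - 7/5*11))² = (2*1*4 + (9 + 36 - 77/5))² = (8 + 148/5)² = (188/5)² = 35344/25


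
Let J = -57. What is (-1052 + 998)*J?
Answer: 3078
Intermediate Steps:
(-1052 + 998)*J = (-1052 + 998)*(-57) = -54*(-57) = 3078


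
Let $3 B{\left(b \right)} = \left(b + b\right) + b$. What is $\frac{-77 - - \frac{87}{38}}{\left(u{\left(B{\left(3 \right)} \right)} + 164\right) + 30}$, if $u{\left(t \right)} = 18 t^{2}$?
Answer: $- \frac{2839}{13528} \approx -0.20986$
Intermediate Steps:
$B{\left(b \right)} = b$ ($B{\left(b \right)} = \frac{\left(b + b\right) + b}{3} = \frac{2 b + b}{3} = \frac{3 b}{3} = b$)
$\frac{-77 - - \frac{87}{38}}{\left(u{\left(B{\left(3 \right)} \right)} + 164\right) + 30} = \frac{-77 - - \frac{87}{38}}{\left(18 \cdot 3^{2} + 164\right) + 30} = \frac{-77 - \left(-87\right) \frac{1}{38}}{\left(18 \cdot 9 + 164\right) + 30} = \frac{-77 - - \frac{87}{38}}{\left(162 + 164\right) + 30} = \frac{-77 + \frac{87}{38}}{326 + 30} = - \frac{2839}{38 \cdot 356} = \left(- \frac{2839}{38}\right) \frac{1}{356} = - \frac{2839}{13528}$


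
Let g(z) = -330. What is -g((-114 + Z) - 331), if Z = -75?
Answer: 330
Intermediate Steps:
-g((-114 + Z) - 331) = -1*(-330) = 330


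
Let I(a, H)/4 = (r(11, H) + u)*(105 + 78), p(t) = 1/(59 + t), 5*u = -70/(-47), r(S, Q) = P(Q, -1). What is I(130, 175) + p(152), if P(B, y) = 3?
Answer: 23940107/9917 ≈ 2414.0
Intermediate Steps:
r(S, Q) = 3
u = 14/47 (u = (-70/(-47))/5 = (-70*(-1/47))/5 = (⅕)*(70/47) = 14/47 ≈ 0.29787)
I(a, H) = 113460/47 (I(a, H) = 4*((3 + 14/47)*(105 + 78)) = 4*((155/47)*183) = 4*(28365/47) = 113460/47)
I(130, 175) + p(152) = 113460/47 + 1/(59 + 152) = 113460/47 + 1/211 = 23940107/9917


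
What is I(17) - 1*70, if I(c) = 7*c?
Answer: 49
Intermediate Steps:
I(17) - 1*70 = 7*17 - 1*70 = 119 - 70 = 49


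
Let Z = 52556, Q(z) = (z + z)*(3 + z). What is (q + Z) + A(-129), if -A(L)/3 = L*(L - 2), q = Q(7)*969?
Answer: 137519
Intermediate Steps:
Q(z) = 2*z*(3 + z) (Q(z) = (2*z)*(3 + z) = 2*z*(3 + z))
q = 135660 (q = (2*7*(3 + 7))*969 = (2*7*10)*969 = 140*969 = 135660)
A(L) = -3*L*(-2 + L) (A(L) = -3*L*(L - 2) = -3*L*(-2 + L))
(q + Z) + A(-129) = (135660 + 52556) + 3*(-129)*(2 - 1*(-129)) = 188216 + 3*(-129)*(2 + 129) = 188216 + 3*(-129)*131 = 188216 - 50697 = 137519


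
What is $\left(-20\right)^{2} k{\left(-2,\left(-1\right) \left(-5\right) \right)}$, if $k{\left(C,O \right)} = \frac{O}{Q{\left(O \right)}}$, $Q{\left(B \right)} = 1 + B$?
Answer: $\frac{1000}{3} \approx 333.33$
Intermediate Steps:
$k{\left(C,O \right)} = \frac{O}{1 + O}$
$\left(-20\right)^{2} k{\left(-2,\left(-1\right) \left(-5\right) \right)} = \left(-20\right)^{2} \frac{\left(-1\right) \left(-5\right)}{1 - -5} = 400 \frac{5}{1 + 5} = 400 \cdot \frac{5}{6} = \frac{1000}{3}$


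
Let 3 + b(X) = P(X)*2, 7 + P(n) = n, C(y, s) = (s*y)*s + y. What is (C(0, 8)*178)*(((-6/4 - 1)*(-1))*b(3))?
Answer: 0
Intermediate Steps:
C(y, s) = y + y*s² (C(y, s) = y*s² + y = y + y*s²)
P(n) = -7 + n
b(X) = -17 + 2*X (b(X) = -3 + (-7 + X)*2 = -3 + (-14 + 2*X) = -17 + 2*X)
(C(0, 8)*178)*(((-6/4 - 1)*(-1))*b(3)) = ((0*(1 + 8²))*178)*(((-6/4 - 1)*(-1))*(-17 + 2*3)) = ((0*(1 + 64))*178)*(((-6/4 - 1)*(-1))*(-17 + 6)) = ((0*65)*178)*(((-1*3/2 - 1)*(-1))*(-11)) = (0*178)*(((-3/2 - 1)*(-1))*(-11)) = 0*(-5/2*(-1)*(-11)) = 0*((5/2)*(-11)) = 0*(-55/2) = 0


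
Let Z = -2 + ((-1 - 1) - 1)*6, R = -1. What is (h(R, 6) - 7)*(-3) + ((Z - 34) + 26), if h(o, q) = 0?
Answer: -7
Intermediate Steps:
Z = -20 (Z = -2 + (-2 - 1)*6 = -2 - 3*6 = -2 - 18 = -20)
(h(R, 6) - 7)*(-3) + ((Z - 34) + 26) = (0 - 7)*(-3) + ((-20 - 34) + 26) = -7*(-3) + (-54 + 26) = 21 - 28 = -7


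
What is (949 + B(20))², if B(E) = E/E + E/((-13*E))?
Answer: 152497801/169 ≈ 9.0235e+5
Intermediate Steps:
B(E) = 12/13 (B(E) = 1 + E*(-1/(13*E)) = 1 - 1/13 = 12/13)
(949 + B(20))² = (949 + 12/13)² = (12349/13)² = 152497801/169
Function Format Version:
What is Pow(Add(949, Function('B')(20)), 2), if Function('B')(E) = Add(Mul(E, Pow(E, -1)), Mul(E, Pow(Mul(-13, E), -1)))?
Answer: Rational(152497801, 169) ≈ 9.0235e+5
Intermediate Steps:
Function('B')(E) = Rational(12, 13) (Function('B')(E) = Add(1, Mul(E, Mul(Rational(-1, 13), Pow(E, -1)))) = Add(1, Rational(-1, 13)) = Rational(12, 13))
Pow(Add(949, Function('B')(20)), 2) = Pow(Add(949, Rational(12, 13)), 2) = Pow(Rational(12349, 13), 2) = Rational(152497801, 169)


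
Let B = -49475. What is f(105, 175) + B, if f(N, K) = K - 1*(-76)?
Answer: -49224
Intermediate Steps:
f(N, K) = 76 + K (f(N, K) = K + 76 = 76 + K)
f(105, 175) + B = (76 + 175) - 49475 = 251 - 49475 = -49224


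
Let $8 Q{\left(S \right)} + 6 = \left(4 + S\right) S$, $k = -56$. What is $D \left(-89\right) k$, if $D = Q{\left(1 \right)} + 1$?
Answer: $4361$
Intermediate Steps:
$Q{\left(S \right)} = - \frac{3}{4} + \frac{S \left(4 + S\right)}{8}$ ($Q{\left(S \right)} = - \frac{3}{4} + \frac{\left(4 + S\right) S}{8} = - \frac{3}{4} + \frac{S \left(4 + S\right)}{8}$)
$D = \frac{7}{8}$ ($D = \left(- \frac{3}{4} + \frac{1}{2} \cdot 1 + \frac{1^{2}}{8}\right) + 1 = \left(- \frac{3}{4} + \frac{1}{2} + \frac{1}{8} \cdot 1\right) + 1 = \left(- \frac{3}{4} + \frac{1}{2} + \frac{1}{8}\right) + 1 = - \frac{1}{8} + 1 = \frac{7}{8} \approx 0.875$)
$D \left(-89\right) k = \frac{7}{8} \left(-89\right) \left(-56\right) = \left(- \frac{623}{8}\right) \left(-56\right) = 4361$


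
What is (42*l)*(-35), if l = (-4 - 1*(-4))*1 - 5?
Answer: 7350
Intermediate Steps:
l = -5 (l = (-4 + 4)*1 - 5 = 0*1 - 5 = 0 - 5 = -5)
(42*l)*(-35) = (42*(-5))*(-35) = -210*(-35) = 7350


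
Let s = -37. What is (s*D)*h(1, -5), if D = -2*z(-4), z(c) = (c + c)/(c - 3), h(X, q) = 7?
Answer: 592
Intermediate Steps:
z(c) = 2*c/(-3 + c) (z(c) = (2*c)/(-3 + c) = 2*c/(-3 + c))
D = -16/7 (D = -4*(-4)/(-3 - 4) = -4*(-4)/(-7) = -4*(-4)*(-1)/7 = -2*8/7 = -16/7 ≈ -2.2857)
(s*D)*h(1, -5) = -37*(-16/7)*7 = (592/7)*7 = 592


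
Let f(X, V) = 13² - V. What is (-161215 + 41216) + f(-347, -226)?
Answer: -119604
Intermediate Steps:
f(X, V) = 169 - V
(-161215 + 41216) + f(-347, -226) = (-161215 + 41216) + (169 - 1*(-226)) = -119999 + (169 + 226) = -119999 + 395 = -119604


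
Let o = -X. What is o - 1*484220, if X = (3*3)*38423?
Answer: -830027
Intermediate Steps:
X = 345807 (X = 9*38423 = 345807)
o = -345807 (o = -1*345807 = -345807)
o - 1*484220 = -345807 - 1*484220 = -345807 - 484220 = -830027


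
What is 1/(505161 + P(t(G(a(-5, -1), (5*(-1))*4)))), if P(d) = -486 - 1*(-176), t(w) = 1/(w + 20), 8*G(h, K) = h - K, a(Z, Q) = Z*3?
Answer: 1/504851 ≈ 1.9808e-6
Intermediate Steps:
a(Z, Q) = 3*Z
G(h, K) = -K/8 + h/8 (G(h, K) = (h - K)/8 = -K/8 + h/8)
t(w) = 1/(20 + w)
P(d) = -310 (P(d) = -486 + 176 = -310)
1/(505161 + P(t(G(a(-5, -1), (5*(-1))*4)))) = 1/(505161 - 310) = 1/504851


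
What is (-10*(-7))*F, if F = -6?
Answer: -420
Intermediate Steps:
(-10*(-7))*F = -10*(-7)*(-6) = 70*(-6) = -420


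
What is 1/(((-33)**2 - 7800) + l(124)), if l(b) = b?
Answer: -1/6587 ≈ -0.00015181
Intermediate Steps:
1/(((-33)**2 - 7800) + l(124)) = 1/(((-33)**2 - 7800) + 124) = 1/((1089 - 7800) + 124) = 1/(-6711 + 124) = 1/(-6587) = -1/6587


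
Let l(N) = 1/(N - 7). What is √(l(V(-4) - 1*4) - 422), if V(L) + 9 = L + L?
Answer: 3*I*√9191/14 ≈ 20.544*I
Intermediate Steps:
V(L) = -9 + 2*L (V(L) = -9 + (L + L) = -9 + 2*L)
l(N) = 1/(-7 + N)
√(l(V(-4) - 1*4) - 422) = √(1/(-7 + ((-9 + 2*(-4)) - 1*4)) - 422) = √(1/(-7 + ((-9 - 8) - 4)) - 422) = √(1/(-7 + (-17 - 4)) - 422) = √(1/(-7 - 21) - 422) = √(1/(-28) - 422) = √(-1/28 - 422) = √(-11817/28) = 3*I*√9191/14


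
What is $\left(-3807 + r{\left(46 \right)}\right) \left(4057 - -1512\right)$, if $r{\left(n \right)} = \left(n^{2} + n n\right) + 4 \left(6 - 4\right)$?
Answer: $2411377$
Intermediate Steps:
$r{\left(n \right)} = 8 + 2 n^{2}$ ($r{\left(n \right)} = \left(n^{2} + n^{2}\right) + 4 \cdot 2 = 2 n^{2} + 8 = 8 + 2 n^{2}$)
$\left(-3807 + r{\left(46 \right)}\right) \left(4057 - -1512\right) = \left(-3807 + \left(8 + 2 \cdot 46^{2}\right)\right) \left(4057 - -1512\right) = \left(-3807 + \left(8 + 2 \cdot 2116\right)\right) \left(4057 + \left(-948 + 2460\right)\right) = \left(-3807 + \left(8 + 4232\right)\right) \left(4057 + 1512\right) = \left(-3807 + 4240\right) 5569 = 433 \cdot 5569 = 2411377$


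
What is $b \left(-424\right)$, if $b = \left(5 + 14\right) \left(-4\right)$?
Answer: $32224$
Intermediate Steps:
$b = -76$ ($b = 19 \left(-4\right) = -76$)
$b \left(-424\right) = \left(-76\right) \left(-424\right) = 32224$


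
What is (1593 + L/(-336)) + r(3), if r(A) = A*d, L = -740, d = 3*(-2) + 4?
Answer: 133493/84 ≈ 1589.2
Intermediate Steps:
d = -2 (d = -6 + 4 = -2)
r(A) = -2*A (r(A) = A*(-2) = -2*A)
(1593 + L/(-336)) + r(3) = (1593 - 740/(-336)) - 2*3 = (1593 - 740*(-1/336)) - 6 = (1593 + 185/84) - 6 = 133997/84 - 6 = 133493/84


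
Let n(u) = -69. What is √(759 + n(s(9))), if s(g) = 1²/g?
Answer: √690 ≈ 26.268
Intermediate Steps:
s(g) = 1/g
√(759 + n(s(9))) = √(759 - 69) = √690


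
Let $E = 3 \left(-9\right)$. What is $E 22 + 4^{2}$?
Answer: $-578$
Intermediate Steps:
$E = -27$
$E 22 + 4^{2} = \left(-27\right) 22 + 4^{2} = -594 + 16 = -578$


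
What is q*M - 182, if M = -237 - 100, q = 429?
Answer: -144755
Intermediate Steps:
M = -337
q*M - 182 = 429*(-337) - 182 = -144573 - 182 = -144755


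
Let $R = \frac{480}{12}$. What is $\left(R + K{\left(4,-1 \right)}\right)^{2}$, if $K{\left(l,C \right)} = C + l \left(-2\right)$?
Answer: $961$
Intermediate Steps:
$K{\left(l,C \right)} = C - 2 l$
$R = 40$ ($R = 480 \cdot \frac{1}{12} = 40$)
$\left(R + K{\left(4,-1 \right)}\right)^{2} = \left(40 - 9\right)^{2} = 31^{2} = 961$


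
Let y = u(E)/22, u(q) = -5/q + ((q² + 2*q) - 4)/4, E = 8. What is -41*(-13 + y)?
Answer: 87781/176 ≈ 498.76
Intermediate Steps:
u(q) = -1 + q/2 - 5/q + q²/4 (u(q) = -5/q + (-4 + q² + 2*q)*(¼) = -5/q + (-1 + q/2 + q²/4) = -1 + q/2 - 5/q + q²/4)
y = 147/176 (y = (-1 + (½)*8 - 5/8 + (¼)*8²)/22 = (-1 + 4 - 5*⅛ + (¼)*64)*(1/22) = (-1 + 4 - 5/8 + 16)*(1/22) = (147/8)*(1/22) = 147/176 ≈ 0.83523)
-41*(-13 + y) = -41*(-13 + 147/176) = -41*(-2141/176) = 87781/176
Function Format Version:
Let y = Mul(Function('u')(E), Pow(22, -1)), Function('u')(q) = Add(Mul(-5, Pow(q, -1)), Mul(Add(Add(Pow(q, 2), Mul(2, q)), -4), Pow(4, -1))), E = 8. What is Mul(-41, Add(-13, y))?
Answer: Rational(87781, 176) ≈ 498.76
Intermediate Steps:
Function('u')(q) = Add(-1, Mul(Rational(1, 2), q), Mul(-5, Pow(q, -1)), Mul(Rational(1, 4), Pow(q, 2))) (Function('u')(q) = Add(Mul(-5, Pow(q, -1)), Mul(Add(-4, Pow(q, 2), Mul(2, q)), Rational(1, 4))) = Add(Mul(-5, Pow(q, -1)), Add(-1, Mul(Rational(1, 2), q), Mul(Rational(1, 4), Pow(q, 2)))) = Add(-1, Mul(Rational(1, 2), q), Mul(-5, Pow(q, -1)), Mul(Rational(1, 4), Pow(q, 2))))
y = Rational(147, 176) (y = Mul(Add(-1, Mul(Rational(1, 2), 8), Mul(-5, Pow(8, -1)), Mul(Rational(1, 4), Pow(8, 2))), Pow(22, -1)) = Mul(Add(-1, 4, Mul(-5, Rational(1, 8)), Mul(Rational(1, 4), 64)), Rational(1, 22)) = Mul(Add(-1, 4, Rational(-5, 8), 16), Rational(1, 22)) = Mul(Rational(147, 8), Rational(1, 22)) = Rational(147, 176) ≈ 0.83523)
Mul(-41, Add(-13, y)) = Mul(-41, Add(-13, Rational(147, 176))) = Mul(-41, Rational(-2141, 176)) = Rational(87781, 176)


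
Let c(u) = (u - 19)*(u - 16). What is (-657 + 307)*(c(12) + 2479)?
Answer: -877450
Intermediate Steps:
c(u) = (-19 + u)*(-16 + u)
(-657 + 307)*(c(12) + 2479) = (-657 + 307)*((304 + 12² - 35*12) + 2479) = -350*((304 + 144 - 420) + 2479) = -350*(28 + 2479) = -350*2507 = -877450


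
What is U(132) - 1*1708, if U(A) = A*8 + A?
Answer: -520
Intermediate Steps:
U(A) = 9*A (U(A) = 8*A + A = 9*A)
U(132) - 1*1708 = 9*132 - 1*1708 = 1188 - 1708 = -520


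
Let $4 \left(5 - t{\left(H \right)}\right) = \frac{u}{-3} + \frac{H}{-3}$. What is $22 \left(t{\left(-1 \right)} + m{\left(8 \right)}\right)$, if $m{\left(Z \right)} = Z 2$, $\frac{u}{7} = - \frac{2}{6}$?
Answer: $\frac{4103}{9} \approx 455.89$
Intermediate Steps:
$u = - \frac{7}{3}$ ($u = 7 \left(- \frac{2}{6}\right) = 7 \left(\left(-2\right) \frac{1}{6}\right) = 7 \left(- \frac{1}{3}\right) = - \frac{7}{3} \approx -2.3333$)
$t{\left(H \right)} = \frac{173}{36} + \frac{H}{12}$ ($t{\left(H \right)} = 5 - \frac{- \frac{7}{3 \left(-3\right)} + \frac{H}{-3}}{4} = 5 - \frac{\left(- \frac{7}{3}\right) \left(- \frac{1}{3}\right) + H \left(- \frac{1}{3}\right)}{4} = 5 - \frac{\frac{7}{9} - \frac{H}{3}}{4} = 5 + \left(- \frac{7}{36} + \frac{H}{12}\right) = \frac{173}{36} + \frac{H}{12}$)
$m{\left(Z \right)} = 2 Z$
$22 \left(t{\left(-1 \right)} + m{\left(8 \right)}\right) = 22 \left(\left(\frac{173}{36} + \frac{1}{12} \left(-1\right)\right) + 2 \cdot 8\right) = 22 \left(\left(\frac{173}{36} - \frac{1}{12}\right) + 16\right) = 22 \left(\frac{85}{18} + 16\right) = 22 \cdot \frac{373}{18} = \frac{4103}{9}$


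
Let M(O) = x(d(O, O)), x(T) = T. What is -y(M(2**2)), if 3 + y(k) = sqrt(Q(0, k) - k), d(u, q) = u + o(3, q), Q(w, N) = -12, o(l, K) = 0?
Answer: 3 - 4*I ≈ 3.0 - 4.0*I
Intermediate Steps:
d(u, q) = u (d(u, q) = u + 0 = u)
M(O) = O
y(k) = -3 + sqrt(-12 - k)
-y(M(2**2)) = -(-3 + sqrt(-12 - 1*2**2)) = -(-3 + sqrt(-12 - 1*4)) = -(-3 + sqrt(-12 - 4)) = -(-3 + sqrt(-16)) = -(-3 + 4*I) = 3 - 4*I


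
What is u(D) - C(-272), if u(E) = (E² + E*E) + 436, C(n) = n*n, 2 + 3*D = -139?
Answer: -69130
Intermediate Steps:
D = -47 (D = -⅔ + (⅓)*(-139) = -⅔ - 139/3 = -47)
C(n) = n²
u(E) = 436 + 2*E² (u(E) = (E² + E²) + 436 = 2*E² + 436 = 436 + 2*E²)
u(D) - C(-272) = (436 + 2*(-47)²) - 1*(-272)² = (436 + 2*2209) - 1*73984 = (436 + 4418) - 73984 = 4854 - 73984 = -69130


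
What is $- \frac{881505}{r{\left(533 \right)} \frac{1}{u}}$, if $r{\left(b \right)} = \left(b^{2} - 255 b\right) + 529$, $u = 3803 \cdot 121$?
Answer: $- \frac{405635985315}{148703} \approx -2.7278 \cdot 10^{6}$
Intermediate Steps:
$u = 460163$
$r{\left(b \right)} = 529 + b^{2} - 255 b$
$- \frac{881505}{r{\left(533 \right)} \frac{1}{u}} = - \frac{881505}{\left(529 + 533^{2} - 135915\right) \frac{1}{460163}} = - \frac{881505}{\left(529 + 284089 - 135915\right) \frac{1}{460163}} = - \frac{881505}{148703 \cdot \frac{1}{460163}} = - \frac{881505}{\frac{148703}{460163}} = \left(-881505\right) \frac{460163}{148703} = - \frac{405635985315}{148703}$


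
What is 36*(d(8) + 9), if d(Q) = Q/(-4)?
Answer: 252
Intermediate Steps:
d(Q) = -Q/4 (d(Q) = Q*(-¼) = -Q/4)
36*(d(8) + 9) = 36*(-¼*8 + 9) = 36*(-2 + 9) = 36*7 = 252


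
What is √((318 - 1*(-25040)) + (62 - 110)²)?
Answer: √27662 ≈ 166.32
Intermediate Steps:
√((318 - 1*(-25040)) + (62 - 110)²) = √((318 + 25040) + (-48)²) = √(25358 + 2304) = √27662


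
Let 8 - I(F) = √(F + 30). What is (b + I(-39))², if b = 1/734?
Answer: 29643325/538756 - 17619*I/367 ≈ 55.022 - 48.008*I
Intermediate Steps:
I(F) = 8 - √(30 + F) (I(F) = 8 - √(F + 30) = 8 - √(30 + F))
b = 1/734 ≈ 0.0013624
(b + I(-39))² = (1/734 + (8 - √(30 - 39)))² = (1/734 + (8 - √(-9)))² = (1/734 + (8 - 3*I))² = (5873/734 - 3*I)²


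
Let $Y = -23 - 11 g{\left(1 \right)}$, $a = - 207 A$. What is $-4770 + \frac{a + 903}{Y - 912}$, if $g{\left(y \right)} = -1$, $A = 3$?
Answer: $- \frac{734627}{154} \approx -4770.3$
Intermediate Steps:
$a = -621$ ($a = \left(-207\right) 3 = -621$)
$Y = -12$ ($Y = -23 - -11 = -23 + 11 = -12$)
$-4770 + \frac{a + 903}{Y - 912} = -4770 + \frac{-621 + 903}{-12 - 912} = -4770 + \frac{282}{-924} = -4770 + 282 \left(- \frac{1}{924}\right) = -4770 - \frac{47}{154} = - \frac{734627}{154}$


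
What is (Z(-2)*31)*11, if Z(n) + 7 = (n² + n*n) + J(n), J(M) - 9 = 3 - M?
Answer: 5115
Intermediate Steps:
J(M) = 12 - M (J(M) = 9 + (3 - M) = 12 - M)
Z(n) = 5 - n + 2*n² (Z(n) = -7 + ((n² + n*n) + (12 - n)) = -7 + ((n² + n²) + (12 - n)) = -7 + (2*n² + (12 - n)) = -7 + (12 - n + 2*n²) = 5 - n + 2*n²)
(Z(-2)*31)*11 = ((5 - 1*(-2) + 2*(-2)²)*31)*11 = ((5 + 2 + 2*4)*31)*11 = ((5 + 2 + 8)*31)*11 = (15*31)*11 = 465*11 = 5115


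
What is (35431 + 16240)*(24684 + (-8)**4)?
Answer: 1487091380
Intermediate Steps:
(35431 + 16240)*(24684 + (-8)**4) = 51671*(24684 + 4096) = 51671*28780 = 1487091380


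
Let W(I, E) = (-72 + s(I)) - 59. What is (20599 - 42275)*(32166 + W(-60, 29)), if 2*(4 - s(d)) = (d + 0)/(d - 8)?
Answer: -11805952618/17 ≈ -6.9447e+8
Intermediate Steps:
s(d) = 4 - d/(2*(-8 + d)) (s(d) = 4 - (d + 0)/(2*(d - 8)) = 4 - d/(2*(-8 + d)))
W(I, E) = -131 + (-64 + 7*I)/(2*(-8 + I)) (W(I, E) = (-72 + (-64 + 7*I)/(2*(-8 + I))) - 59 = -131 + (-64 + 7*I)/(2*(-8 + I)))
(20599 - 42275)*(32166 + W(-60, 29)) = (20599 - 42275)*(32166 + (2032 - 255*(-60))/(2*(-8 - 60))) = -21676*(32166 + (½)*(2032 + 15300)/(-68)) = -21676*(32166 + (½)*(-1/68)*17332) = -21676*(32166 - 4333/34) = -21676*1089311/34 = -11805952618/17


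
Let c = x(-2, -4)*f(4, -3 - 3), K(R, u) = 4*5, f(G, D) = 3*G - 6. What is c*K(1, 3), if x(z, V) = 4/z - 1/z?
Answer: -180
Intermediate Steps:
f(G, D) = -6 + 3*G
x(z, V) = 3/z
K(R, u) = 20
c = -9 (c = (3/(-2))*(-6 + 3*4) = (3*(-½))*(-6 + 12) = -3/2*6 = -9)
c*K(1, 3) = -9*20 = -180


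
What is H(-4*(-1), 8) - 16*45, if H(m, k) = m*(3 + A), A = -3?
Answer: -720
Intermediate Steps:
H(m, k) = 0 (H(m, k) = m*(3 - 3) = m*0 = 0)
H(-4*(-1), 8) - 16*45 = 0 - 16*45 = 0 - 720 = -720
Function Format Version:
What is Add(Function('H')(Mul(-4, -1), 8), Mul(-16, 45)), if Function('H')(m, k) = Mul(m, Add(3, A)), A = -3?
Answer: -720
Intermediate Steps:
Function('H')(m, k) = 0 (Function('H')(m, k) = Mul(m, Add(3, -3)) = Mul(m, 0) = 0)
Add(Function('H')(Mul(-4, -1), 8), Mul(-16, 45)) = Add(0, Mul(-16, 45)) = Add(0, -720) = -720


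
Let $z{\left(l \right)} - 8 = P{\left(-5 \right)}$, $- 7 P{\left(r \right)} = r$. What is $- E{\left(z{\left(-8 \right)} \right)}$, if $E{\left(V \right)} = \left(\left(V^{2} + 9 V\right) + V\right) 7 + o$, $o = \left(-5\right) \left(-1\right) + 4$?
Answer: $- \frac{8054}{7} \approx -1150.6$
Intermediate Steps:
$P{\left(r \right)} = - \frac{r}{7}$
$o = 9$ ($o = 5 + 4 = 9$)
$z{\left(l \right)} = \frac{61}{7}$ ($z{\left(l \right)} = 8 - - \frac{5}{7} = 8 + \frac{5}{7} = \frac{61}{7}$)
$E{\left(V \right)} = 9 + 7 V^{2} + 70 V$ ($E{\left(V \right)} = \left(\left(V^{2} + 9 V\right) + V\right) 7 + 9 = \left(V^{2} + 10 V\right) 7 + 9 = \left(7 V^{2} + 70 V\right) + 9 = 9 + 7 V^{2} + 70 V$)
$- E{\left(z{\left(-8 \right)} \right)} = - (9 + 7 \left(\frac{61}{7}\right)^{2} + 70 \cdot \frac{61}{7}) = - (9 + 7 \cdot \frac{3721}{49} + 610) = - (9 + \frac{3721}{7} + 610) = \left(-1\right) \frac{8054}{7} = - \frac{8054}{7}$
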